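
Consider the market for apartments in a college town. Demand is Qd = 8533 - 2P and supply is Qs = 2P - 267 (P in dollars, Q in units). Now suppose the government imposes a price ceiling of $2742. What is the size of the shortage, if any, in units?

0

Setting quantity demanded equal to quantity supplied, 8533 - 2P = 2P - 267, gives P* = 2200 and Q* = 4133.
Since 2742 is above P* = 2200, the ceiling does not bind and the free-market outcome prevails.
Since the control does not bind, there is no shortage.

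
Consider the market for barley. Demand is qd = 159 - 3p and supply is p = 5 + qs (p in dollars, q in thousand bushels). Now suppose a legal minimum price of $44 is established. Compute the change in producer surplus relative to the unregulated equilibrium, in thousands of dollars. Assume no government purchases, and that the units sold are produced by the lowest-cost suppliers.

Rearranging supply gives qs = p - 5. Setting quantity demanded equal to quantity supplied, 159 - 3p = p - 5, gives p* = 41 and q* = 36.
Because the floor (44) lies above the market-clearing price, it is binding.
At p = 44: qd = 159 - 3·44 = 27 and qs = 44 - 5 = 39.
Producer surplus without the control is ½ · (41 - 5) · 36 = 648.
With the floor, 27 units are sold at 44. The supply price at q = 27 is 32, so PS = ½ · [(44 - 5) + (44 - 32)] · 27 = 688.5.
Change in producer surplus = 688.5 - 648 = 40.5.

40.5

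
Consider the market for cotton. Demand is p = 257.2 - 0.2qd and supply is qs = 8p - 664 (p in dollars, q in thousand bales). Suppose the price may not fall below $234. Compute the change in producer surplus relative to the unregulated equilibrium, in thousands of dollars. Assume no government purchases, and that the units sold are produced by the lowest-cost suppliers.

Rearranging demand gives qd = 1286 - 5p. Without the control the market clears where 1286 - 5p = 8p - 664, i.e. p* = 150 and q* = 536.
Because the floor (234) lies above the market-clearing price, it is binding.
At p = 234: qd = 1286 - 5·234 = 116 and qs = 8·234 - 664 = 1208.
Producer surplus without the control is ½ · (150 - 83) · 536 = 17956.
With the floor, 116 units are sold at 234. The supply price at q = 116 is 97.5, so PS = ½ · [(234 - 83) + (234 - 97.5)] · 116 = 16675.
Change in producer surplus = 16675 - 17956 = -1281.

-1281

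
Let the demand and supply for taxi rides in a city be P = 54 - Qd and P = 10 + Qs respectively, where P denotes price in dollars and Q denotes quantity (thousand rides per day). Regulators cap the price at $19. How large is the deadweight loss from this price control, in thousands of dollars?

169

Rearranging demand gives Qd = 54 - P; rearranging supply gives Qs = P - 10. Setting quantity demanded equal to quantity supplied, 54 - P = P - 10, gives P* = 32 and Q* = 22.
Since 19 < 32, the ceiling is binding.
At P = 19: Qd = 54 - 19 = 35 and Qs = 19 - 10 = 9.
Quantity traded falls to 9. At Q = 9 the demand price is 54 - 9 = 45 and the supply price is 10 + 9 = 19.
Deadweight loss = ½ · (45 - 19) · (22 - 9) = ½ · 26 · 13 = 169.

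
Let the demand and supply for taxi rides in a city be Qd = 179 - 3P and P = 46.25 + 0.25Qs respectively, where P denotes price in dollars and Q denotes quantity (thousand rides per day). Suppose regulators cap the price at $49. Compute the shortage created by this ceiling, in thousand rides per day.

Rearranging supply gives Qs = 4P - 185. Equilibrium: 179 - 3P = 4P - 185, so 364 = 7P and P* = 52, Q* = 23.
Since 49 < 52, the ceiling is binding.
At P = 49: Qd = 179 - 3·49 = 32 and Qs = 4·49 - 185 = 11.
Shortage = Qd - Qs = 32 - 11 = 21.

21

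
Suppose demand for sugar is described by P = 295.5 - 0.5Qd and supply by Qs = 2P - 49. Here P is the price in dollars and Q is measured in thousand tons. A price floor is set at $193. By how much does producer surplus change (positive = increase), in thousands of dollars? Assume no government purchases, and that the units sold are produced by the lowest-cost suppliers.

5676

Rearranging demand gives Qd = 591 - 2P. Setting quantity demanded equal to quantity supplied, 591 - 2P = 2P - 49, gives P* = 160 and Q* = 271.
Because the floor (193) lies above the market-clearing price, it is binding.
At P = 193: Qd = 591 - 2·193 = 205 and Qs = 2·193 - 49 = 337.
Producer surplus without the control is ½ · (160 - 24.5) · 271 = 18360.25.
With the floor, 205 units are sold at 193. The supply price at Q = 205 is 127, so PS = ½ · [(193 - 24.5) + (193 - 127)] · 205 = 24036.25.
Change in producer surplus = 24036.25 - 18360.25 = 5676.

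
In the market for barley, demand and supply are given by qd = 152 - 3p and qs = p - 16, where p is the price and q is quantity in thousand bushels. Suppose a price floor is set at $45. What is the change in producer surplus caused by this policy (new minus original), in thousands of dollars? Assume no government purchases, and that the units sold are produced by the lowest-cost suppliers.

10.5

Without the control the market clears where 152 - 3p = p - 16, i.e. p* = 42 and q* = 26.
Since 45 > 42, the floor is binding.
At p = 45: qd = 152 - 3·45 = 17 and qs = 45 - 16 = 29.
Producer surplus without the control is ½ · (42 - 16) · 26 = 338.
With the floor, 17 units are sold at 45. The supply price at q = 17 is 33, so PS = ½ · [(45 - 16) + (45 - 33)] · 17 = 348.5.
Change in producer surplus = 348.5 - 338 = 10.5.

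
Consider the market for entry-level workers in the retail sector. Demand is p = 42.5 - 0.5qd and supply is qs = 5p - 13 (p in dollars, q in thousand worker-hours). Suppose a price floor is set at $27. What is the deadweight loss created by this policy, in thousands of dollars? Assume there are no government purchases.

Rearranging demand gives qd = 85 - 2p. In a free market, 85 - 2p = 5p - 13 gives the equilibrium p* = 14, q* = 57.
Because the floor (27) lies above the market-clearing price, it is binding.
At p = 27: qd = 85 - 2·27 = 31 and qs = 5·27 - 13 = 122.
Quantity traded falls to 31. At q = 31 the demand price is (85 - 31)/2 = 27 and the supply price is (13 + 31)/5 = 8.8.
Deadweight loss = ½ · (27 - 8.8) · (57 - 31) = ½ · 18.2 · 26 = 236.6.

236.6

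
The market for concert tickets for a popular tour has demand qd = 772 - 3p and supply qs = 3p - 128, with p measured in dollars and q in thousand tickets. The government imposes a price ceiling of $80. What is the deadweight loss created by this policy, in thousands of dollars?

In a free market, 772 - 3p = 3p - 128 gives the equilibrium p* = 150, q* = 322.
Since 80 < 150, the ceiling is binding.
At p = 80: qd = 772 - 3·80 = 532 and qs = 3·80 - 128 = 112.
Quantity traded falls to 112. At q = 112 the demand price is (772 - 112)/3 = 220 and the supply price is (128 + 112)/3 = 80.
Deadweight loss = ½ · (220 - 80) · (322 - 112) = ½ · 140 · 210 = 14700.

14700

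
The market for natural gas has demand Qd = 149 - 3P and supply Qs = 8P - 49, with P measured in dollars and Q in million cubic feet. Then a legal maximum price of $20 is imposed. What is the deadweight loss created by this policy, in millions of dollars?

Setting quantity demanded equal to quantity supplied, 149 - 3P = 8P - 49, gives P* = 18 and Q* = 95.
The ceiling of 20 is above the equilibrium price 18, so it is not binding; the market clears at P* = 18, Q* = 95.
Since the control does not bind, no trades are prevented and deadweight loss is zero.

0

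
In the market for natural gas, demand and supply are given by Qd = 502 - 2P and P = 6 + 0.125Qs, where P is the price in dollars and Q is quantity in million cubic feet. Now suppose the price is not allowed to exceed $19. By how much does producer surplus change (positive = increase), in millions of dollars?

Rearranging supply gives Qs = 8P - 48. Equilibrium: 502 - 2P = 8P - 48, so 550 = 10P and P* = 55, Q* = 392.
The ceiling of 19 is below the equilibrium price 55, so it binds.
At P = 19: Qd = 502 - 2·19 = 464 and Qs = 8·19 - 48 = 104.
Producer surplus without the control is ½ · (55 - 6) · 392 = 9604.
With the ceiling, producers sell 104 units at 19, so PS = ½ · (19 - 6) · 104 = 676.
Change in producer surplus = 676 - 9604 = -8928.

-8928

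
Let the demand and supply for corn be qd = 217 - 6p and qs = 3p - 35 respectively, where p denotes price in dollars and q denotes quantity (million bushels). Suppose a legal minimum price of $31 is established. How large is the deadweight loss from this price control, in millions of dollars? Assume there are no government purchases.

Setting quantity demanded equal to quantity supplied, 217 - 6p = 3p - 35, gives p* = 28 and q* = 49.
Because the floor (31) lies above the market-clearing price, it is binding.
At p = 31: qd = 217 - 6·31 = 31 and qs = 3·31 - 35 = 58.
Quantity traded falls to 31. At q = 31 the demand price is (217 - 31)/6 = 31 and the supply price is (35 + 31)/3 = 22.
Deadweight loss = ½ · (31 - 22) · (49 - 31) = ½ · 9 · 18 = 81.

81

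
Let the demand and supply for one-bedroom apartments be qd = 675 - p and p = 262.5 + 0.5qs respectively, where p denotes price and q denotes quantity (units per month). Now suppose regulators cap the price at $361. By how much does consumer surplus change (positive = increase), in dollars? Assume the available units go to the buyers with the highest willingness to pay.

Rearranging supply gives qs = 2p - 525. In a free market, 675 - p = 2p - 525 gives the equilibrium p* = 400, q* = 275.
The ceiling of 361 is below the equilibrium price 400, so it binds.
At p = 361: qd = 675 - 361 = 314 and qs = 2·361 - 525 = 197.
Consumer surplus without the control is ½ · (675 - 400) · 275 = 37812.5.
With the ceiling, 197 units are sold at 361 (assume they go to the highest-value buyers). The demand price at q = 197 is 478, so CS = ½ · [(675 - 361) + (478 - 361)] · 197 = 42453.5.
Change in consumer surplus = 42453.5 - 37812.5 = 4641.

4641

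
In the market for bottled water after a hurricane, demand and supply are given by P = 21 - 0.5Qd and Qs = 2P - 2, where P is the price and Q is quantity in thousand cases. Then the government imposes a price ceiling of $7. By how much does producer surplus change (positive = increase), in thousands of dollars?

-64

Rearranging demand gives Qd = 42 - 2P. Equilibrium: 42 - 2P = 2P - 2, so 44 = 4P and P* = 11, Q* = 20.
Because the ceiling (7) lies below the market-clearing price, it is binding.
At P = 7: Qd = 42 - 2·7 = 28 and Qs = 2·7 - 2 = 12.
Producer surplus without the control is ½ · (11 - 1) · 20 = 100.
With the ceiling, producers sell 12 units at 7, so PS = ½ · (7 - 1) · 12 = 36.
Change in producer surplus = 36 - 100 = -64.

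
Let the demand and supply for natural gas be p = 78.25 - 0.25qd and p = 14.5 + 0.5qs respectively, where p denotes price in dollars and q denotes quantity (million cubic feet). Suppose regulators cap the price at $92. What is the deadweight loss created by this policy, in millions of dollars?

0

Rearranging demand gives qd = 313 - 4p; rearranging supply gives qs = 2p - 29. Without the control the market clears where 313 - 4p = 2p - 29, i.e. p* = 57 and q* = 85.
Since 92 is above p* = 57, the ceiling does not bind and the free-market outcome prevails.
Since the control does not bind, no trades are prevented and deadweight loss is zero.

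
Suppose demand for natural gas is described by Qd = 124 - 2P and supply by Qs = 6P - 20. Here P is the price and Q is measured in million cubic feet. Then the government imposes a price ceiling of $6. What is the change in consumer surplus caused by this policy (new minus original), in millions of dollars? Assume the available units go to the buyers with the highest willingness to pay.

Without the control the market clears where 124 - 2P = 6P - 20, i.e. P* = 18 and Q* = 88.
The ceiling of 6 is below the equilibrium price 18, so it binds.
At P = 6: Qd = 124 - 2·6 = 112 and Qs = 6·6 - 20 = 16.
Consumer surplus without the control is ½ · (62 - 18) · 88 = 1936.
With the ceiling, 16 units are sold at 6 (assume they go to the highest-value buyers). The demand price at Q = 16 is 54, so CS = ½ · [(62 - 6) + (54 - 6)] · 16 = 832.
Change in consumer surplus = 832 - 1936 = -1104.

-1104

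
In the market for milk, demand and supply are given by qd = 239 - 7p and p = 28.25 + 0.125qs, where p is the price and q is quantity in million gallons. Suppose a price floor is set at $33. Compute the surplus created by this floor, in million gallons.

Rearranging supply gives qs = 8p - 226. In a free market, 239 - 7p = 8p - 226 gives the equilibrium p* = 31, q* = 22.
Because the floor (33) lies above the market-clearing price, it is binding.
At p = 33: qd = 239 - 7·33 = 8 and qs = 8·33 - 226 = 38.
Surplus = qs - qd = 38 - 8 = 30.

30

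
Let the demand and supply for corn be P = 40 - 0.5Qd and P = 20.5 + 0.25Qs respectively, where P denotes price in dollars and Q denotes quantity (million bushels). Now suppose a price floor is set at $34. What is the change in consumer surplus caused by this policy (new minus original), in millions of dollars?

-133

Rearranging demand gives Qd = 80 - 2P; rearranging supply gives Qs = 4P - 82. Setting quantity demanded equal to quantity supplied, 80 - 2P = 4P - 82, gives P* = 27 and Q* = 26.
Since 34 > 27, the floor is binding.
At P = 34: Qd = 80 - 2·34 = 12 and Qs = 4·34 - 82 = 54.
Consumer surplus without the control is ½ · (40 - 27) · 26 = 169.
With the floor, consumers buy 12 units at 34, so CS = ½ · (40 - 34) · 12 = 36.
Change in consumer surplus = 36 - 169 = -133.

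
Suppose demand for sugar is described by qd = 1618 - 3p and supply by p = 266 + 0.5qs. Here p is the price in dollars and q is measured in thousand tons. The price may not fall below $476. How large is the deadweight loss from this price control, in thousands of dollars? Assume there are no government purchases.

7935

Rearranging supply gives qs = 2p - 532. Setting quantity demanded equal to quantity supplied, 1618 - 3p = 2p - 532, gives p* = 430 and q* = 328.
Since 476 > 430, the floor is binding.
At p = 476: qd = 1618 - 3·476 = 190 and qs = 2·476 - 532 = 420.
Quantity traded falls to 190. At q = 190 the demand price is (1618 - 190)/3 = 476 and the supply price is (532 + 190)/2 = 361.
Deadweight loss = ½ · (476 - 361) · (328 - 190) = ½ · 115 · 138 = 7935.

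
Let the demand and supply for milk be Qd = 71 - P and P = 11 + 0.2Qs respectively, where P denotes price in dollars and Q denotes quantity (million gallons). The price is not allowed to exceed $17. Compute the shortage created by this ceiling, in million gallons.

24

Rearranging supply gives Qs = 5P - 55. In a free market, 71 - P = 5P - 55 gives the equilibrium P* = 21, Q* = 50.
Because the ceiling (17) lies below the market-clearing price, it is binding.
At P = 17: Qd = 71 - 17 = 54 and Qs = 5·17 - 55 = 30.
Shortage = Qd - Qs = 54 - 30 = 24.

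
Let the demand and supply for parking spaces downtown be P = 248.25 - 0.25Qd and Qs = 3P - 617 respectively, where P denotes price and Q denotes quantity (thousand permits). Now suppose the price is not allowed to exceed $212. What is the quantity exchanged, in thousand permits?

Rearranging demand gives Qd = 993 - 4P. Setting quantity demanded equal to quantity supplied, 993 - 4P = 3P - 617, gives P* = 230 and Q* = 73.
Because the ceiling (212) lies below the market-clearing price, it is binding.
At P = 212: Qd = 993 - 4·212 = 145 and Qs = 3·212 - 617 = 19.
The quantity actually transacted is the short side, supply: 19.

19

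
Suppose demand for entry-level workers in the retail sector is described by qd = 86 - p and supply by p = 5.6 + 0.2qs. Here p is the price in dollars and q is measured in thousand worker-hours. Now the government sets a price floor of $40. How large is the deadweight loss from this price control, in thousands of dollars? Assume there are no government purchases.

264.6

Rearranging supply gives qs = 5p - 28. Without the control the market clears where 86 - p = 5p - 28, i.e. p* = 19 and q* = 67.
Because the floor (40) lies above the market-clearing price, it is binding.
At p = 40: qd = 86 - 40 = 46 and qs = 5·40 - 28 = 172.
Quantity traded falls to 46. At q = 46 the demand price is 86 - 46 = 40 and the supply price is (28 + 46)/5 = 14.8.
Deadweight loss = ½ · (40 - 14.8) · (67 - 46) = ½ · 25.2 · 21 = 264.6.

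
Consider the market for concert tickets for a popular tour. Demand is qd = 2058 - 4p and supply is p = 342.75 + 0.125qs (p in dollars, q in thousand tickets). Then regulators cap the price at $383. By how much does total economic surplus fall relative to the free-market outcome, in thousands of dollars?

Rearranging supply gives qs = 8p - 2742. In a free market, 2058 - 4p = 8p - 2742 gives the equilibrium p* = 400, q* = 458.
Because the ceiling (383) lies below the market-clearing price, it is binding.
At p = 383: qd = 2058 - 4·383 = 526 and qs = 8·383 - 2742 = 322.
Quantity traded falls to 322. At q = 322 the demand price is (2058 - 322)/4 = 434 and the supply price is (2742 + 322)/8 = 383.
Deadweight loss = ½ · (434 - 383) · (458 - 322) = ½ · 51 · 136 = 3468.

3468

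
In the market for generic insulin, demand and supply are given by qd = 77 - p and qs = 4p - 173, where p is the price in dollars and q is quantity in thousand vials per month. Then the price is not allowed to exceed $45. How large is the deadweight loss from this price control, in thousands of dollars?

250

Without the control the market clears where 77 - p = 4p - 173, i.e. p* = 50 and q* = 27.
The ceiling of 45 is below the equilibrium price 50, so it binds.
At p = 45: qd = 77 - 45 = 32 and qs = 4·45 - 173 = 7.
Quantity traded falls to 7. At q = 7 the demand price is 77 - 7 = 70 and the supply price is (173 + 7)/4 = 45.
Deadweight loss = ½ · (70 - 45) · (27 - 7) = ½ · 25 · 20 = 250.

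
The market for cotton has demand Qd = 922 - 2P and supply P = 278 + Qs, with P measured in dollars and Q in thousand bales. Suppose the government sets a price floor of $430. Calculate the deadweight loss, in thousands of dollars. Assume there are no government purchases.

Rearranging supply gives Qs = P - 278. Setting quantity demanded equal to quantity supplied, 922 - 2P = P - 278, gives P* = 400 and Q* = 122.
The floor of 430 is above the equilibrium price 400, so it binds.
At P = 430: Qd = 922 - 2·430 = 62 and Qs = 430 - 278 = 152.
Quantity traded falls to 62. At Q = 62 the demand price is (922 - 62)/2 = 430 and the supply price is 278 + 62 = 340.
Deadweight loss = ½ · (430 - 340) · (122 - 62) = ½ · 90 · 60 = 2700.

2700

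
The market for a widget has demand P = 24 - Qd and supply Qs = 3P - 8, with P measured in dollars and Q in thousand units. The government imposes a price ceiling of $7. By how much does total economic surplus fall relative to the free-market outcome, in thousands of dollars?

6

Rearranging demand gives Qd = 24 - P. Without the control the market clears where 24 - P = 3P - 8, i.e. P* = 8 and Q* = 16.
The ceiling of 7 is below the equilibrium price 8, so it binds.
At P = 7: Qd = 24 - 7 = 17 and Qs = 3·7 - 8 = 13.
Quantity traded falls to 13. At Q = 13 the demand price is 24 - 13 = 11 and the supply price is (8 + 13)/3 = 7.
Deadweight loss = ½ · (11 - 7) · (16 - 13) = ½ · 4 · 3 = 6.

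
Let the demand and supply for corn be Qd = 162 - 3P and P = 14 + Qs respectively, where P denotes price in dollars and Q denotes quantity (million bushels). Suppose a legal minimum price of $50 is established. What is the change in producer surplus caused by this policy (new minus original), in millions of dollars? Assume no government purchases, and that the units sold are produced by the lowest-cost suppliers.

Rearranging supply gives Qs = P - 14. Setting quantity demanded equal to quantity supplied, 162 - 3P = P - 14, gives P* = 44 and Q* = 30.
Since 50 > 44, the floor is binding.
At P = 50: Qd = 162 - 3·50 = 12 and Qs = 50 - 14 = 36.
Producer surplus without the control is ½ · (44 - 14) · 30 = 450.
With the floor, 12 units are sold at 50. The supply price at Q = 12 is 26, so PS = ½ · [(50 - 14) + (50 - 26)] · 12 = 360.
Change in producer surplus = 360 - 450 = -90.

-90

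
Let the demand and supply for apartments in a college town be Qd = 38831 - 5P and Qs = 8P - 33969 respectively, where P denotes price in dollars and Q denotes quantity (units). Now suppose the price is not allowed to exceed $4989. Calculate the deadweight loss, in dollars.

In a free market, 38831 - 5P = 8P - 33969 gives the equilibrium P* = 5600, Q* = 10831.
Since 4989 < 5600, the ceiling is binding.
At P = 4989: Qd = 38831 - 5·4989 = 13886 and Qs = 8·4989 - 33969 = 5943.
Quantity traded falls to 5943. At Q = 5943 the demand price is (38831 - 5943)/5 = 6577.6 and the supply price is (33969 + 5943)/8 = 4989.
Deadweight loss = ½ · (6577.6 - 4989) · (10831 - 5943) = ½ · 1588.6 · 4888 = 3882538.4.

3882538.4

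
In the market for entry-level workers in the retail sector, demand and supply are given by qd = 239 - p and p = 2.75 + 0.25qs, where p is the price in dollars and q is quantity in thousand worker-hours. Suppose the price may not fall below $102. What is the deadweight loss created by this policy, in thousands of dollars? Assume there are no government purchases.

1690

Rearranging supply gives qs = 4p - 11. In a free market, 239 - p = 4p - 11 gives the equilibrium p* = 50, q* = 189.
The floor of 102 is above the equilibrium price 50, so it binds.
At p = 102: qd = 239 - 102 = 137 and qs = 4·102 - 11 = 397.
Quantity traded falls to 137. At q = 137 the demand price is 239 - 137 = 102 and the supply price is (11 + 137)/4 = 37.
Deadweight loss = ½ · (102 - 37) · (189 - 137) = ½ · 65 · 52 = 1690.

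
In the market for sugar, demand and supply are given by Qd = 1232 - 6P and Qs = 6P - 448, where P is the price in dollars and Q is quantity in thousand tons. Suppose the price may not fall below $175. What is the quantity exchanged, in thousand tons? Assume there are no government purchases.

Equilibrium: 1232 - 6P = 6P - 448, so 1680 = 12P and P* = 140, Q* = 392.
Because the floor (175) lies above the market-clearing price, it is binding.
At P = 175: Qd = 1232 - 6·175 = 182 and Qs = 6·175 - 448 = 602.
The quantity actually transacted is the short side, demand: 182.

182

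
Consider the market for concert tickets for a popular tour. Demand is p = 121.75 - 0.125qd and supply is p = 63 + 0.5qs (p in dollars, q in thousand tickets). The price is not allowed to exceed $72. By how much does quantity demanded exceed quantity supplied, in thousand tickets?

Rearranging demand gives qd = 974 - 8p; rearranging supply gives qs = 2p - 126. Setting quantity demanded equal to quantity supplied, 974 - 8p = 2p - 126, gives p* = 110 and q* = 94.
Since 72 < 110, the ceiling is binding.
At p = 72: qd = 974 - 8·72 = 398 and qs = 2·72 - 126 = 18.
Shortage = qd - qs = 398 - 18 = 380.

380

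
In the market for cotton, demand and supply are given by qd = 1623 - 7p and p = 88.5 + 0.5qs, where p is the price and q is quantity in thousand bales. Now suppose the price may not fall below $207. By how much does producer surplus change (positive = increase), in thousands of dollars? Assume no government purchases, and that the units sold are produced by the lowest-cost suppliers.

Rearranging supply gives qs = 2p - 177. Without the control the market clears where 1623 - 7p = 2p - 177, i.e. p* = 200 and q* = 223.
Because the floor (207) lies above the market-clearing price, it is binding.
At p = 207: qd = 1623 - 7·207 = 174 and qs = 2·207 - 177 = 237.
Producer surplus without the control is ½ · (200 - 88.5) · 223 = 12432.25.
With the floor, 174 units are sold at 207. The supply price at q = 174 is 175.5, so PS = ½ · [(207 - 88.5) + (207 - 175.5)] · 174 = 13050.
Change in producer surplus = 13050 - 12432.25 = 617.75.

617.75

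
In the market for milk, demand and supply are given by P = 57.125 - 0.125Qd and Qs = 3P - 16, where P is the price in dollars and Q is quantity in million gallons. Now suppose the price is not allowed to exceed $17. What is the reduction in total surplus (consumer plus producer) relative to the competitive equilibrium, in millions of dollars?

Rearranging demand gives Qd = 457 - 8P. Setting quantity demanded equal to quantity supplied, 457 - 8P = 3P - 16, gives P* = 43 and Q* = 113.
The ceiling of 17 is below the equilibrium price 43, so it binds.
At P = 17: Qd = 457 - 8·17 = 321 and Qs = 3·17 - 16 = 35.
Quantity traded falls to 35. At Q = 35 the demand price is (457 - 35)/8 = 52.75 and the supply price is (16 + 35)/3 = 17.
Deadweight loss = ½ · (52.75 - 17) · (113 - 35) = ½ · 35.75 · 78 = 1394.25.

1394.25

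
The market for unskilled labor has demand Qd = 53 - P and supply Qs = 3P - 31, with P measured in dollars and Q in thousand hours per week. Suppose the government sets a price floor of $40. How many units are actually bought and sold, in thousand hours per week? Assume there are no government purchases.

Without the control the market clears where 53 - P = 3P - 31, i.e. P* = 21 and Q* = 32.
Because the floor (40) lies above the market-clearing price, it is binding.
At P = 40: Qd = 53 - 40 = 13 and Qs = 3·40 - 31 = 89.
The quantity actually transacted is the short side, demand: 13.

13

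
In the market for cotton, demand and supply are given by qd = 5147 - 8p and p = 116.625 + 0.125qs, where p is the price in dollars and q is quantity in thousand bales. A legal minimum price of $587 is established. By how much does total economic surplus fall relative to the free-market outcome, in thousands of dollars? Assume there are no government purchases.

Rearranging supply gives qs = 8p - 933. Equilibrium: 5147 - 8p = 8p - 933, so 6080 = 16p and p* = 380, q* = 2107.
Because the floor (587) lies above the market-clearing price, it is binding.
At p = 587: qd = 5147 - 8·587 = 451 and qs = 8·587 - 933 = 3763.
Quantity traded falls to 451. At q = 451 the demand price is (5147 - 451)/8 = 587 and the supply price is (933 + 451)/8 = 173.
Deadweight loss = ½ · (587 - 173) · (2107 - 451) = ½ · 414 · 1656 = 342792.

342792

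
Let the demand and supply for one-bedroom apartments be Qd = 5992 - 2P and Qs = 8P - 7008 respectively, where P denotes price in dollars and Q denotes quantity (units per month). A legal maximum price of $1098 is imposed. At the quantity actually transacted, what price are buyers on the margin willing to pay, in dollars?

Equilibrium: 5992 - 2P = 8P - 7008, so 13000 = 10P and P* = 1300, Q* = 3392.
Because the ceiling (1098) lies below the market-clearing price, it is binding.
At P = 1098: Qd = 5992 - 2·1098 = 3796 and Qs = 8·1098 - 7008 = 1776.
Only 1776 units reach the market. On the demand curve, the marginal buyer's willingness to pay at Q = 1776 is (5992 - 1776)/2 = 2108.

2108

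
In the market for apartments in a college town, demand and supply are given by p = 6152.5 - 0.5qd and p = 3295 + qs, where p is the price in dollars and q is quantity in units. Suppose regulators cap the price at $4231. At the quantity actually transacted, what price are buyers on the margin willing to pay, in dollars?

5684.5

Rearranging demand gives qd = 12305 - 2p; rearranging supply gives qs = p - 3295. In a free market, 12305 - 2p = p - 3295 gives the equilibrium p* = 5200, q* = 1905.
Since 4231 < 5200, the ceiling is binding.
At p = 4231: qd = 12305 - 2·4231 = 3843 and qs = 4231 - 3295 = 936.
Only 936 units reach the market. On the demand curve, the marginal buyer's willingness to pay at q = 936 is (12305 - 936)/2 = 5684.5.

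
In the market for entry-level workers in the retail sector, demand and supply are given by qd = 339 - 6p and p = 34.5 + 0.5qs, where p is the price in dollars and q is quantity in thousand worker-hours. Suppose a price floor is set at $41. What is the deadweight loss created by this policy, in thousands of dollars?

Rearranging supply gives qs = 2p - 69. Without the control the market clears where 339 - 6p = 2p - 69, i.e. p* = 51 and q* = 33.
Since 41 is below p* = 51, the floor does not bind and the free-market outcome prevails.
Since the control does not bind, no trades are prevented and deadweight loss is zero.

0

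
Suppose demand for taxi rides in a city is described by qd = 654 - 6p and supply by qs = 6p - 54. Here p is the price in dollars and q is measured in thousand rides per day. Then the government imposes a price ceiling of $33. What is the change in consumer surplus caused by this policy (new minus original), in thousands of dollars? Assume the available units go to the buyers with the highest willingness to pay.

Setting quantity demanded equal to quantity supplied, 654 - 6p = 6p - 54, gives p* = 59 and q* = 300.
Because the ceiling (33) lies below the market-clearing price, it is binding.
At p = 33: qd = 654 - 6·33 = 456 and qs = 6·33 - 54 = 144.
Consumer surplus without the control is ½ · (109 - 59) · 300 = 7500.
With the ceiling, 144 units are sold at 33 (assume they go to the highest-value buyers). The demand price at q = 144 is 85, so CS = ½ · [(109 - 33) + (85 - 33)] · 144 = 9216.
Change in consumer surplus = 9216 - 7500 = 1716.

1716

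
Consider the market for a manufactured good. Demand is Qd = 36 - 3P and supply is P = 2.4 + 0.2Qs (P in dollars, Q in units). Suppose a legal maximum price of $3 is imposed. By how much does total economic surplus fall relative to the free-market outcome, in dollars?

60

Rearranging supply gives Qs = 5P - 12. Without the control the market clears where 36 - 3P = 5P - 12, i.e. P* = 6 and Q* = 18.
Since 3 < 6, the ceiling is binding.
At P = 3: Qd = 36 - 3·3 = 27 and Qs = 5·3 - 12 = 3.
Quantity traded falls to 3. At Q = 3 the demand price is (36 - 3)/3 = 11 and the supply price is (12 + 3)/5 = 3.
Deadweight loss = ½ · (11 - 3) · (18 - 3) = ½ · 8 · 15 = 60.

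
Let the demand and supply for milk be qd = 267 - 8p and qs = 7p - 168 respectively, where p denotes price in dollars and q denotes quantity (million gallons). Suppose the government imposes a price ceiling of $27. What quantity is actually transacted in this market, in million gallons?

Without the control the market clears where 267 - 8p = 7p - 168, i.e. p* = 29 and q* = 35.
Since 27 < 29, the ceiling is binding.
At p = 27: qd = 267 - 8·27 = 51 and qs = 7·27 - 168 = 21.
The quantity actually transacted is the short side, supply: 21.

21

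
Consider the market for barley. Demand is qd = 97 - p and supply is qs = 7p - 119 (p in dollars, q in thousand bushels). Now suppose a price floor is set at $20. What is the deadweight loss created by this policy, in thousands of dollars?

0

In a free market, 97 - p = 7p - 119 gives the equilibrium p* = 27, q* = 70.
Since 20 is below p* = 27, the floor does not bind and the free-market outcome prevails.
Since the control does not bind, no trades are prevented and deadweight loss is zero.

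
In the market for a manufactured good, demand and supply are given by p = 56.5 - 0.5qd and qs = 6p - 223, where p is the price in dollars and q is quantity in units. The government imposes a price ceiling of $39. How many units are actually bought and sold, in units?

Rearranging demand gives qd = 113 - 2p. In a free market, 113 - 2p = 6p - 223 gives the equilibrium p* = 42, q* = 29.
Because the ceiling (39) lies below the market-clearing price, it is binding.
At p = 39: qd = 113 - 2·39 = 35 and qs = 6·39 - 223 = 11.
The quantity actually transacted is the short side, supply: 11.

11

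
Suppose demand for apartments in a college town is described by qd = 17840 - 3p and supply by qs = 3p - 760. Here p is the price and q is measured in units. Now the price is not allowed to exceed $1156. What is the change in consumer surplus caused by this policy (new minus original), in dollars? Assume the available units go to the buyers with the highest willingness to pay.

-404352

In a free market, 17840 - 3p = 3p - 760 gives the equilibrium p* = 3100, q* = 8540.
The ceiling of 1156 is below the equilibrium price 3100, so it binds.
At p = 1156: qd = 17840 - 3·1156 = 14372 and qs = 3·1156 - 760 = 2708.
Consumer surplus without the control is ½ · (17840/3 - 3100) · 8540 = 36465800/3.
With the ceiling, 2708 units are sold at 1156 (assume they go to the highest-value buyers). The demand price at q = 2708 is 5044, so CS = ½ · [(17840/3 - 1156) + (5044 - 1156)] · 2708 = 35252744/3.
Change in consumer surplus = 35252744/3 - 36465800/3 = -404352.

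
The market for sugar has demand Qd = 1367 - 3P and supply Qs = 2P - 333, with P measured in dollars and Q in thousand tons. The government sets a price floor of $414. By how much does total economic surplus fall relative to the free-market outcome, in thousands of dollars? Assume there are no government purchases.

Equilibrium: 1367 - 3P = 2P - 333, so 1700 = 5P and P* = 340, Q* = 347.
Because the floor (414) lies above the market-clearing price, it is binding.
At P = 414: Qd = 1367 - 3·414 = 125 and Qs = 2·414 - 333 = 495.
Quantity traded falls to 125. At Q = 125 the demand price is (1367 - 125)/3 = 414 and the supply price is (333 + 125)/2 = 229.
Deadweight loss = ½ · (414 - 229) · (347 - 125) = ½ · 185 · 222 = 20535.

20535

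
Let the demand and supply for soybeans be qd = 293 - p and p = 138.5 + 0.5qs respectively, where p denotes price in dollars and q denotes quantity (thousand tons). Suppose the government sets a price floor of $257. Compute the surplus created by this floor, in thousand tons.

Rearranging supply gives qs = 2p - 277. Equilibrium: 293 - p = 2p - 277, so 570 = 3p and p* = 190, q* = 103.
Since 257 > 190, the floor is binding.
At p = 257: qd = 293 - 257 = 36 and qs = 2·257 - 277 = 237.
Surplus = qs - qd = 237 - 36 = 201.

201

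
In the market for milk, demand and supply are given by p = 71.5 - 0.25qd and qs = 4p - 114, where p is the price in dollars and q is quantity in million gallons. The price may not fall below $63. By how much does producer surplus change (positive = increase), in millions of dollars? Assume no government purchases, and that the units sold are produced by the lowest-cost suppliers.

104

Rearranging demand gives qd = 286 - 4p. Without the control the market clears where 286 - 4p = 4p - 114, i.e. p* = 50 and q* = 86.
Because the floor (63) lies above the market-clearing price, it is binding.
At p = 63: qd = 286 - 4·63 = 34 and qs = 4·63 - 114 = 138.
Producer surplus without the control is ½ · (50 - 28.5) · 86 = 924.5.
With the floor, 34 units are sold at 63. The supply price at q = 34 is 37, so PS = ½ · [(63 - 28.5) + (63 - 37)] · 34 = 1028.5.
Change in producer surplus = 1028.5 - 924.5 = 104.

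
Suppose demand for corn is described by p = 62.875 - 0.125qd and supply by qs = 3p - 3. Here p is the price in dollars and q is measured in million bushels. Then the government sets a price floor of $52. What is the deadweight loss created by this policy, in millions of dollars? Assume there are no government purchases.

Rearranging demand gives qd = 503 - 8p. Without the control the market clears where 503 - 8p = 3p - 3, i.e. p* = 46 and q* = 135.
Because the floor (52) lies above the market-clearing price, it is binding.
At p = 52: qd = 503 - 8·52 = 87 and qs = 3·52 - 3 = 153.
Quantity traded falls to 87. At q = 87 the demand price is (503 - 87)/8 = 52 and the supply price is (3 + 87)/3 = 30.
Deadweight loss = ½ · (52 - 30) · (135 - 87) = ½ · 22 · 48 = 528.

528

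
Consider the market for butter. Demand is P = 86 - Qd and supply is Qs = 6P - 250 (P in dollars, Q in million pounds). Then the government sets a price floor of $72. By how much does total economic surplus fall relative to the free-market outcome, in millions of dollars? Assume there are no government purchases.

336

Rearranging demand gives Qd = 86 - P. Equilibrium: 86 - P = 6P - 250, so 336 = 7P and P* = 48, Q* = 38.
The floor of 72 is above the equilibrium price 48, so it binds.
At P = 72: Qd = 86 - 72 = 14 and Qs = 6·72 - 250 = 182.
Quantity traded falls to 14. At Q = 14 the demand price is 86 - 14 = 72 and the supply price is (250 + 14)/6 = 44.
Deadweight loss = ½ · (72 - 44) · (38 - 14) = ½ · 28 · 24 = 336.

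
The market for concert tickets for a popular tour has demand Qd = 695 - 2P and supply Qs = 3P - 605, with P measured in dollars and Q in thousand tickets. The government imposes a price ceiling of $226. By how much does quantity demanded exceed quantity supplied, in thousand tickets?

Equilibrium: 695 - 2P = 3P - 605, so 1300 = 5P and P* = 260, Q* = 175.
Because the ceiling (226) lies below the market-clearing price, it is binding.
At P = 226: Qd = 695 - 2·226 = 243 and Qs = 3·226 - 605 = 73.
Shortage = Qd - Qs = 243 - 73 = 170.

170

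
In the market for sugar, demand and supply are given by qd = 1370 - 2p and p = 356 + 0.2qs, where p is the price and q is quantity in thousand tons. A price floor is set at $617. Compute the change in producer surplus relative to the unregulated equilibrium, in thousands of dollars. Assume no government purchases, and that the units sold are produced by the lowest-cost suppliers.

Rearranging supply gives qs = 5p - 1780. Without the control the market clears where 1370 - 2p = 5p - 1780, i.e. p* = 450 and q* = 470.
The floor of 617 is above the equilibrium price 450, so it binds.
At p = 617: qd = 1370 - 2·617 = 136 and qs = 5·617 - 1780 = 1305.
Producer surplus without the control is ½ · (450 - 356) · 470 = 22090.
With the floor, 136 units are sold at 617. The supply price at q = 136 is 383.2, so PS = ½ · [(617 - 356) + (617 - 383.2)] · 136 = 33646.4.
Change in producer surplus = 33646.4 - 22090 = 11556.4.

11556.4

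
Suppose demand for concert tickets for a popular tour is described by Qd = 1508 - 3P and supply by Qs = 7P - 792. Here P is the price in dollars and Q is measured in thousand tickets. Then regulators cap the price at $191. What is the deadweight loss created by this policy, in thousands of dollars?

Without the control the market clears where 1508 - 3P = 7P - 792, i.e. P* = 230 and Q* = 818.
The ceiling of 191 is below the equilibrium price 230, so it binds.
At P = 191: Qd = 1508 - 3·191 = 935 and Qs = 7·191 - 792 = 545.
Quantity traded falls to 545. At Q = 545 the demand price is (1508 - 545)/3 = 321 and the supply price is (792 + 545)/7 = 191.
Deadweight loss = ½ · (321 - 191) · (818 - 545) = ½ · 130 · 273 = 17745.

17745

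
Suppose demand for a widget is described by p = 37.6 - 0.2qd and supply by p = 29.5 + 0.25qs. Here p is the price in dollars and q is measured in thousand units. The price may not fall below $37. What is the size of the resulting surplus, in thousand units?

27

Rearranging demand gives qd = 188 - 5p; rearranging supply gives qs = 4p - 118. Setting quantity demanded equal to quantity supplied, 188 - 5p = 4p - 118, gives p* = 34 and q* = 18.
Because the floor (37) lies above the market-clearing price, it is binding.
At p = 37: qd = 188 - 5·37 = 3 and qs = 4·37 - 118 = 30.
Surplus = qs - qd = 30 - 3 = 27.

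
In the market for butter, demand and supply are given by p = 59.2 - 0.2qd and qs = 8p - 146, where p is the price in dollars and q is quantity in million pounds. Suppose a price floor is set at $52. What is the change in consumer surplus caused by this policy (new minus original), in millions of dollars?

Rearranging demand gives qd = 296 - 5p. Setting quantity demanded equal to quantity supplied, 296 - 5p = 8p - 146, gives p* = 34 and q* = 126.
Since 52 > 34, the floor is binding.
At p = 52: qd = 296 - 5·52 = 36 and qs = 8·52 - 146 = 270.
Consumer surplus without the control is ½ · (59.2 - 34) · 126 = 1587.6.
With the floor, consumers buy 36 units at 52, so CS = ½ · (59.2 - 52) · 36 = 129.6.
Change in consumer surplus = 129.6 - 1587.6 = -1458.

-1458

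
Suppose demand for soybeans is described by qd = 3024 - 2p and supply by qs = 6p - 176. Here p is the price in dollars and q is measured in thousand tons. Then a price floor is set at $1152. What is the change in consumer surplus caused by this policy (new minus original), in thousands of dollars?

-1106944

Setting quantity demanded equal to quantity supplied, 3024 - 2p = 6p - 176, gives p* = 400 and q* = 2224.
Because the floor (1152) lies above the market-clearing price, it is binding.
At p = 1152: qd = 3024 - 2·1152 = 720 and qs = 6·1152 - 176 = 6736.
Consumer surplus without the control is ½ · (1512 - 400) · 2224 = 1236544.
With the floor, consumers buy 720 units at 1152, so CS = ½ · (1512 - 1152) · 720 = 129600.
Change in consumer surplus = 129600 - 1236544 = -1106944.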